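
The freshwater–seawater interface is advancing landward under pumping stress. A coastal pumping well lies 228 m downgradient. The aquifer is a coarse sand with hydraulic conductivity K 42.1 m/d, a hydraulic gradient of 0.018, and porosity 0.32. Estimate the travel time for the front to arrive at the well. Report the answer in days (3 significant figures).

96.3 days

Darcy flux q = K·i = 42.1 × 0.018 = 0.7578 m/d
v = Ki/n = 42.1·0.018/0.32 = 2.368 m/d
t = L / v = 228 / 2.368 = 96.28 d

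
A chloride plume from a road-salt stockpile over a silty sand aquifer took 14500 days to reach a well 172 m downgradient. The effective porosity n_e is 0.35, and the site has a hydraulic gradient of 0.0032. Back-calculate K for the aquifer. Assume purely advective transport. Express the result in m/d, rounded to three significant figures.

1.30 m/d

v = L / t = 172 / 14500 = 0.01186 m/d
K = v · n / i = 0.01186 × 0.35 / 0.0032 = 1.30 m/d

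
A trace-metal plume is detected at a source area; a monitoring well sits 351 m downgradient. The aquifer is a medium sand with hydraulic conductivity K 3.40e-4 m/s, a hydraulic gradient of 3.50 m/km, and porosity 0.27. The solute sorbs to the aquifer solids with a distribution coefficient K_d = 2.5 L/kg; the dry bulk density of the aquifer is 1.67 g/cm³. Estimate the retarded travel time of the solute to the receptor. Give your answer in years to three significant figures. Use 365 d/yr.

K = 3.40e-4 m/s × 86400 s/d = 29.38 m/d
q = Ki = 29.38 × 0.0035 = 0.1028 m/d
Average linear velocity = 0.1028 / 0.27 = 0.3808 m/d
Retardation R = 1 + ρ_b·K_d/n = 1 + 1.67×2.5/0.27 = 16.46
Contaminant velocity v_c = v/R = 0.3808/16.46 = 0.02313 m/d
t = L/v_c = 351/0.02313 = 15170 d
   = 15170/365 = 41.6 yr

41.6 years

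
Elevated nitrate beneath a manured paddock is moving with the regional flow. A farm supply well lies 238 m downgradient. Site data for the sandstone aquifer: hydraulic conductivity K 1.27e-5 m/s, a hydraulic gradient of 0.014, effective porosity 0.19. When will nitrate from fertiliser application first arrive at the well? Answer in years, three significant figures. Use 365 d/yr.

K = 1.27e-5 m/s × 86400 s/d = 1.097 m/d
q = Ki = 1.097 × 0.014 = 0.01536 m/d
v_s = q/n_e = 0.01536/0.19 = 0.08085 m/d
t = L / v = 238 / 0.08085 = 2944 d
   = 2944 / 365 = 8.06 yr

8.06 years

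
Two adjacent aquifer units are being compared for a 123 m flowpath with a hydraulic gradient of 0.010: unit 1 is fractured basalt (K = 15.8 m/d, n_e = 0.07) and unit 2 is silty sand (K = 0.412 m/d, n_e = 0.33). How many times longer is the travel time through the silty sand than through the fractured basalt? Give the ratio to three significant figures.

181

Unit 1 (fractured basalt): v = 15.8×0.010/0.07 = 2.257 m/d, t = 123/2.257 = 54.49 d
Unit 2 (silty sand): v = 0.412×0.010/0.33 = 0.01248 m/d, t = 123/0.01248 = 9852 d
t(silty sand) / t(fractured basalt) = 9852/54.49 = 181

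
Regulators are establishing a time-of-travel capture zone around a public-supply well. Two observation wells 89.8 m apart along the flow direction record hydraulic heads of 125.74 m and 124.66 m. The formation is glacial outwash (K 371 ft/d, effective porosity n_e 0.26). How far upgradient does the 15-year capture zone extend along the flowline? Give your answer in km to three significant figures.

28.6 km

Hydraulic gradient i = (125.74 − 124.66) / 89.8 = 1.08 / 89.8 = 0.01203
K = 371 ft/d × 0.3048 = 113.1 m/d
Darcy flux q = K·i = 113.1 × 0.01203 = 1.360 m/d
v = Ki/n = 113.1·0.01203/0.26 = 5.231 m/d
T = 15 yr × 365 = 5475 d
L = v × T = 5.231 × 5475 = 28640 m
   = 28.6 km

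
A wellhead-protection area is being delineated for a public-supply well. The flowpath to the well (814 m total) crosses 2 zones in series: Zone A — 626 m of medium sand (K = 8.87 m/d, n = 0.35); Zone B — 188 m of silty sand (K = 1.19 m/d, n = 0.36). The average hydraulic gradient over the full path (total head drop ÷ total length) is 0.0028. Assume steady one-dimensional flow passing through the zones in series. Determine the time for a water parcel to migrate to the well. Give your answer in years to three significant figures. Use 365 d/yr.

Continuity: the same q passes through each zone, so ΔH = q·Σ(L_j/K_j) — the zones act as resistances in series.
Σ(L/K) = 626/8.87 + 188/1.19 = 70.57 + 158.0 = 228.6 d
K_eq = L_total / Σ(L/K) = 814 / 228.6 = 3.561 m/d
q = K_eq · i = 3.561 × 0.0028 = 0.009972 m/d (same in every zone)
Zone A: v = q/n = 0.009972/0.35 = 0.02849 m/d → t_A = 626/0.02849 = 21970 d
Zone B: v = q/n = 0.009972/0.36 = 0.02770 m/d → t_B = 188/0.02770 = 6787 d
Total t = 21970 + 6787 = 28760 d
   = 28760 / 365 = 78.8 yr

78.8 years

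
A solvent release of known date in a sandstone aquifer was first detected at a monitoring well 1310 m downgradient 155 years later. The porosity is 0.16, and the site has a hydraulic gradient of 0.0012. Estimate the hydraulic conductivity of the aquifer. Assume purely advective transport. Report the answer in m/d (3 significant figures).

t = 155 years = 56580 d
v = L / t = 1310 / 56580 = 0.02316 m/d
K = v · n / i = 0.02316 × 0.16 / 0.0012 = 3.09 m/d

3.09 m/d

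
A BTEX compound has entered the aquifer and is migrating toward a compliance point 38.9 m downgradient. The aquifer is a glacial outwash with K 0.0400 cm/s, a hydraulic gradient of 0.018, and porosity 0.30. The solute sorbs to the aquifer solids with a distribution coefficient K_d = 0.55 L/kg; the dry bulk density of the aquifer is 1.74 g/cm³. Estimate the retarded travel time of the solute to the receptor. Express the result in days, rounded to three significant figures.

K = 0.0400 cm/s × 864 = 34.56 m/d
q = Ki = 34.56 × 0.018 = 0.6221 m/d
v = Ki/n = 34.56·0.018/0.30 = 2.074 m/d
Retardation R = 1 + ρ_b·K_d/n = 1 + 1.74×0.55/0.30 = 4.190
Contaminant velocity v_c = v/R = 2.074/4.190 = 0.4949 m/d
t = L/v_c = 38.9/0.4949 = 78.60 d

78.6 days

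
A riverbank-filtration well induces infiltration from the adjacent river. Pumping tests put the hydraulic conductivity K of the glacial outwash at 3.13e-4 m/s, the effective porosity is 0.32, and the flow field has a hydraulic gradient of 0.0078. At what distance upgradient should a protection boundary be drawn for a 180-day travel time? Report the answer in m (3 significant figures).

K = 3.13e-4 m/s × 86400 s/d = 27.04 m/d
q = Ki = 27.04 × 0.0078 = 0.2109 m/d
Average linear velocity = 0.2109 / 0.32 = 0.6592 m/d
L = v × T = 0.6592 × 180 = 118.7 m

119 m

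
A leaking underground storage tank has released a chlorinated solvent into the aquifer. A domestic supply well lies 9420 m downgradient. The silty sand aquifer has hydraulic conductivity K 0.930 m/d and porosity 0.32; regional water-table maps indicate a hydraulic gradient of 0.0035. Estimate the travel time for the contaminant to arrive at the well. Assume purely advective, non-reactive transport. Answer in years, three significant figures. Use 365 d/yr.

2540 years

Darcy flux q = K·i = 0.930 × 0.0035 = 0.003255 m/d
v_s = q/n_e = 0.003255/0.32 = 0.01017 m/d
t = L / v = 9420 / 0.01017 = 926100 d
   = 926100 / 365 = 2540 yr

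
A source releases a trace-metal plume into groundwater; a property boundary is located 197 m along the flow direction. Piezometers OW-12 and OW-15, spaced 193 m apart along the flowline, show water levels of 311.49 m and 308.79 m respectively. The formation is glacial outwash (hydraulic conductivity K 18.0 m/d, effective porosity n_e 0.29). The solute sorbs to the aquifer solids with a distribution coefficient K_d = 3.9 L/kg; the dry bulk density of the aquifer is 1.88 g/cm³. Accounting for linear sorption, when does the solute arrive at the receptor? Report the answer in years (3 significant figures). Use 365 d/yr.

16.3 years

Hydraulic gradient i = (311.49 − 308.79) / 193 = 2.70 / 193 = 0.01399
Darcy flux q = K·i = 18.0 × 0.01399 = 0.2518 m/d
v = Ki/n = 18.0·0.01399/0.29 = 0.8683 m/d
Retardation R = 1 + ρ_b·K_d/n = 1 + 1.88×3.9/0.29 = 26.28
Contaminant velocity v_c = v/R = 0.8683/26.28 = 0.03304 m/d
t = L/v_c = 197/0.03304 = 5963 d
   = 5963/365 = 16.3 yr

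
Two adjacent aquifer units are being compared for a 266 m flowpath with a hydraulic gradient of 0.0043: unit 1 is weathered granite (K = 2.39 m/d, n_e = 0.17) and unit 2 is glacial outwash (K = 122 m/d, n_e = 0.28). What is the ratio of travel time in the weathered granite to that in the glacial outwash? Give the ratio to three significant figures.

31.0

Unit 1 (weathered granite): v = 2.39×0.0043/0.17 = 0.06045 m/d, t = 266/0.06045 = 4400 d
Unit 2 (glacial outwash): v = 122×0.0043/0.28 = 1.874 m/d, t = 266/1.874 = 142.0 d
t(weathered granite) / t(glacial outwash) = 4400/142.0 = 31.0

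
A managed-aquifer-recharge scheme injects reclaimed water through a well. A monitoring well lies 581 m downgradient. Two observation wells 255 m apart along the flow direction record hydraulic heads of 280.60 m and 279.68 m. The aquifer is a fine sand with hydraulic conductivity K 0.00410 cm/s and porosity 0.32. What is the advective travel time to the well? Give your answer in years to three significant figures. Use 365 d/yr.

Hydraulic gradient i = (280.60 − 279.68) / 255 = 0.92 / 255 = 0.003608
K = 0.00410 cm/s × 864 = 3.542 m/d
Darcy flux q = K·i = 3.542 × 0.003608 = 0.01278 m/d
Average linear velocity = 0.01278 / 0.32 = 0.03994 m/d
t = L / v = 581 / 0.03994 = 14550 d
   = 14550 / 365 = 39.9 yr

39.9 years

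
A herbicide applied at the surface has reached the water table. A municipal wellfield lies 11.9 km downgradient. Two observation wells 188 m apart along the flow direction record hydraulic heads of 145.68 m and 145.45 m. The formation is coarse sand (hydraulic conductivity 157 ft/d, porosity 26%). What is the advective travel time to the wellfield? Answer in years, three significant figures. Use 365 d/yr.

Hydraulic gradient i = (145.68 − 145.45) / 188 = 0.23 / 188 = 0.001223
K = 157 ft/d × 0.3048 = 47.85 m/d
Specific discharge q = 47.85 × 0.001223 = 0.05854 m/d
v_s = q/n_e = 0.05854/0.26 = 0.2252 m/d
L = 11.9 km = 11900 m
t = L / v = 11900 / 0.2252 = 52850 d
   = 52850 / 365 = 145 yr

145 years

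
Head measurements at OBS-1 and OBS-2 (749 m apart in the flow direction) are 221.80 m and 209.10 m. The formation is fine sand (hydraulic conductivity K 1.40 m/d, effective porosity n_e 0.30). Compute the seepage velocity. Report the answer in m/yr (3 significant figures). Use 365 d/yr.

Hydraulic gradient i = (221.80 − 209.10) / 749 = 12.70 / 749 = 0.01696
Darcy flux q = K·i = 1.40 × 0.01696 = 0.02374 m/d
v_s = q/n_e = 0.02374/0.30 = 0.07913 m/d
   = 0.07913 × 365 = 28.9 m/yr

28.9 m/yr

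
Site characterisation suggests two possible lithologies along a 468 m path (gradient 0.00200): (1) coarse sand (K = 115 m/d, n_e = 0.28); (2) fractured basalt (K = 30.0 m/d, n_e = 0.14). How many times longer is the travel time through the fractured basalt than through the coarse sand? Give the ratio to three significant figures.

1.92

Unit 1 (coarse sand): v = 115×0.0020/0.28 = 0.8214 m/d, t = 468/0.8214 = 569.7 d
Unit 2 (fractured basalt): v = 30.0×0.0020/0.14 = 0.4286 m/d, t = 468/0.4286 = 1092 d
t(fractured basalt) / t(coarse sand) = 1092/569.7 = 1.92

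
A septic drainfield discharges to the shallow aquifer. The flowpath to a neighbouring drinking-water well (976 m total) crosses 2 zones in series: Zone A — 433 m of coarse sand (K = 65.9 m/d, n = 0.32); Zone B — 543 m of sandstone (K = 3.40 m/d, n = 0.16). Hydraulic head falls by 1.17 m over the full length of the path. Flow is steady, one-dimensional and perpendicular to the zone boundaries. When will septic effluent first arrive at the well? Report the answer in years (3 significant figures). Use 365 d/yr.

87.8 years

Continuity: the same q passes through each zone, so ΔH = q·Σ(L_j/K_j) — the zones act as resistances in series.
Σ(L/K) = 433/65.9 + 543/3.40 = 6.571 + 159.7 = 166.3 d
q = ΔH / Σ(L/K) = 1.17 / 166.3 = 0.007036 m/d (same in every zone)
Zone A: v = q/n = 0.007036/0.32 = 0.02199 m/d → t_A = 433/0.02199 = 19690 d
Zone B: v = q/n = 0.007036/0.16 = 0.04398 m/d → t_B = 543/0.04398 = 12350 d
Total t = 19690 + 12350 = 32040 d
   = 32040 / 365 = 87.8 yr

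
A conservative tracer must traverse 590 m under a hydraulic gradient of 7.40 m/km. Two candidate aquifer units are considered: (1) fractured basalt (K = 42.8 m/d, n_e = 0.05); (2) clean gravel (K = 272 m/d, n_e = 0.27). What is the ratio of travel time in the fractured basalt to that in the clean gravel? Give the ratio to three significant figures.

1.18

Unit 1 (fractured basalt): v = 42.8×0.0074/0.05 = 6.334 m/d, t = 590/6.334 = 93.14 d
Unit 2 (clean gravel): v = 272×0.0074/0.27 = 7.455 m/d, t = 590/7.455 = 79.14 d
t(fractured basalt) / t(clean gravel) = 93.14/79.14 = 1.18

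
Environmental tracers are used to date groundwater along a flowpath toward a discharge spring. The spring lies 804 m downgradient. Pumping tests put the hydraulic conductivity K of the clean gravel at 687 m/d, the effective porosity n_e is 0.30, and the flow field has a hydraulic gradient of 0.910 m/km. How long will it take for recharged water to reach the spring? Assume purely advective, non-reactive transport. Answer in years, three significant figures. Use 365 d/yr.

1.06 years

q = Ki = 687 × 9.1e-4 = 0.6252 m/d
v_s = q/n_e = 0.6252/0.30 = 2.084 m/d
t = L / v = 804 / 2.084 = 385.8 d
   = 385.8 / 365 = 1.06 yr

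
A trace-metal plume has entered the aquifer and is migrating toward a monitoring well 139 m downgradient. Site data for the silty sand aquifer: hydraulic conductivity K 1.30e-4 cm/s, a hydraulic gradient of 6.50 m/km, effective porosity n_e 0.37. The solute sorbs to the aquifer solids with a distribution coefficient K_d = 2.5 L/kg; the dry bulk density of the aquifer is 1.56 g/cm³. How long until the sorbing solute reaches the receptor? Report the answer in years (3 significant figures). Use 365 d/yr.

2230 years

K = 1.30e-4 cm/s × 864 = 0.1123 m/d
Darcy flux q = K·i = 0.1123 × 0.0065 = 7.301e-4 m/d
Average linear velocity = 7.301e-4 / 0.37 = 0.001973 m/d
Retardation R = 1 + ρ_b·K_d/n = 1 + 1.56×2.5/0.37 = 11.54
Contaminant velocity v_c = v/R = 0.001973/11.54 = 1.710e-4 m/d
t = L/v_c = 139/1.710e-4 = 813000 d
   = 813000/365 = 2230 yr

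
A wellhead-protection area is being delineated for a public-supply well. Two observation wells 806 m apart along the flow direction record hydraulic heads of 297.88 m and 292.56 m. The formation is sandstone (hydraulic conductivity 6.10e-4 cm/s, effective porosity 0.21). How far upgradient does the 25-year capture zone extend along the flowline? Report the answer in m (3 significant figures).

151 m

Hydraulic gradient i = (297.88 − 292.56) / 806 = 5.32 / 806 = 0.006600
K = 6.10e-4 cm/s × 864 = 0.5270 m/d
Specific discharge q = 0.5270 × 0.006600 = 0.003479 m/d
Average linear velocity = 0.003479 / 0.21 = 0.01657 m/d
T = 25 yr × 365 = 9125 d
L = v × T = 0.01657 × 9125 = 151.2 m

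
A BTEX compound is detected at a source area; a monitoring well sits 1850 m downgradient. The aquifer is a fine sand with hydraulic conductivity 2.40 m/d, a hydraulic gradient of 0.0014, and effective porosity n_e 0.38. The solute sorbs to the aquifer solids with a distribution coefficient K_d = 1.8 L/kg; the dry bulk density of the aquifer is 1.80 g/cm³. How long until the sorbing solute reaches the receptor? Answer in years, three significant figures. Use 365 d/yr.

5460 years

q = Ki = 2.40 × 0.0014 = 0.003360 m/d
Average linear velocity = 0.003360 / 0.38 = 0.008842 m/d
Retardation R = 1 + ρ_b·K_d/n = 1 + 1.80×1.8/0.38 = 9.526
Contaminant velocity v_c = v/R = 0.008842/9.526 = 9.282e-4 m/d
t = L/v_c = 1850/9.282e-4 = 1.993e6 d
   = 1.993e6/365 = 5460 yr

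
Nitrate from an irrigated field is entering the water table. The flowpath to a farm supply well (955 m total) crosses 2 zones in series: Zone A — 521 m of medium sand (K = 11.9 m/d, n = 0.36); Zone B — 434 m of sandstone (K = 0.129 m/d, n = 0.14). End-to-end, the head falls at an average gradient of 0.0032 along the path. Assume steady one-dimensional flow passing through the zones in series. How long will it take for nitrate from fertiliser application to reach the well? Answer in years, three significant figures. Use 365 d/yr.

For zones in series the flux q is common to all zones; the equivalent conductivity is the harmonic (thickness-weighted) mean, K_eq = L_total / Σ(L_j/K_j).
Σ(L/K) = 521/11.9 + 434/0.129 = 43.78 + 3364 = 3408 d
K_eq = L_total / Σ(L/K) = 955 / 3408 = 0.2802 m/d
q = K_eq · i = 0.2802 × 0.0032 = 8.967e-4 m/d (same in every zone)
Zone A: v = q/n = 8.967e-4/0.36 = 0.002491 m/d → t_A = 521/0.002491 = 209200 d
Zone B: v = q/n = 8.967e-4/0.14 = 0.006405 m/d → t_B = 434/0.006405 = 67760 d
Total t = 209200 + 67760 = 276900 d
   = 276900 / 365 = 759 yr

759 years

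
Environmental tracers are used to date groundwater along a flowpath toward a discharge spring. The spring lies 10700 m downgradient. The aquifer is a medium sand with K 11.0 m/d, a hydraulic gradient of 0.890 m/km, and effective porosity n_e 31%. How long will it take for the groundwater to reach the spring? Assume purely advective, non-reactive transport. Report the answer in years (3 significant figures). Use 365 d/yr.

q = Ki = 11.0 × 8.9e-4 = 0.009790 m/d
v_s = q/n_e = 0.009790/0.31 = 0.03158 m/d
t = L / v = 10700 / 0.03158 = 338800 d
   = 338800 / 365 = 928 yr

928 years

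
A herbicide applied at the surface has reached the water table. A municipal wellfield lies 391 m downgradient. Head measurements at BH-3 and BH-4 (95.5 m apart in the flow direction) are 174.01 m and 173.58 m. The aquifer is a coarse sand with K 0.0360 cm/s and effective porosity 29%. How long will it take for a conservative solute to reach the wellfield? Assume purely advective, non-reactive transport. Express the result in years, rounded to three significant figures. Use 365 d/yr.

2.22 years

Hydraulic gradient i = (174.01 − 173.58) / 95.5 = 0.43 / 95.5 = 0.004503
K = 0.0360 cm/s × 864 = 31.10 m/d
q = Ki = 31.10 × 0.004503 = 0.1400 m/d
Seepage velocity v = q / n = 0.1400 / 0.29 = 0.4829 m/d
t = L / v = 391 / 0.4829 = 809.6 d
   = 809.6 / 365 = 2.22 yr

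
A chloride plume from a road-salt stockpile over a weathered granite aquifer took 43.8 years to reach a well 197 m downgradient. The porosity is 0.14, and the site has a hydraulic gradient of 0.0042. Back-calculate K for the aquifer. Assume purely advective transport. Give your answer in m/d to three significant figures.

0.411 m/d

t = 43.8 years = 15990 d
v = L / t = 197 / 15990 = 0.01232 m/d
K = v · n / i = 0.01232 × 0.14 / 0.0042 = 0.411 m/d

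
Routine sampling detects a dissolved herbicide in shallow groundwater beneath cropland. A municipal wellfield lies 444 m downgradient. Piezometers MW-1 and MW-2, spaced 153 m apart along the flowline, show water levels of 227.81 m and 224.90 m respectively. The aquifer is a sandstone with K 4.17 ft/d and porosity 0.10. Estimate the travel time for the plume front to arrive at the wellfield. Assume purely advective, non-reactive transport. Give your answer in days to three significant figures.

Hydraulic gradient i = (227.81 − 224.90) / 153 = 2.91 / 153 = 0.01902
K = 4.17 ft/d × 0.3048 = 1.271 m/d
Darcy flux q = K·i = 1.271 × 0.01902 = 0.02417 m/d
v = Ki/n = 1.271·0.01902/0.10 = 0.2417 m/d
t = L / v = 444 / 0.2417 = 1837 d

1840 days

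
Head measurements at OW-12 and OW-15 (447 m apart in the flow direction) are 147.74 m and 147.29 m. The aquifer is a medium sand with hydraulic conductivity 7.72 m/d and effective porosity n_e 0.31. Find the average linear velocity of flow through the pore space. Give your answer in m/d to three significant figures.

0.0251 m/d

Hydraulic gradient i = (147.74 − 147.29) / 447 = 0.45 / 447 = 0.001007
Darcy flux q = K·i = 7.72 × 0.001007 = 0.007772 m/d
v_s = q/n_e = 0.007772/0.31 = 0.02507 m/d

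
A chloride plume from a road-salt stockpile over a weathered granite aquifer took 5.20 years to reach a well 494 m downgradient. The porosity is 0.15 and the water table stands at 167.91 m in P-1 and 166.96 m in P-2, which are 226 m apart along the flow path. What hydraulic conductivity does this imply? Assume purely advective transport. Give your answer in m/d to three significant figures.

Hydraulic gradient i = (167.91 − 166.96) / 226 = 0.95 / 226 = 0.004204
t = 5.20 years = 1898 d
v = L / t = 494 / 1898 = 0.2603 m/d
K = v · n / i = 0.2603 × 0.15 / 0.004204 = 9.29 m/d

9.29 m/d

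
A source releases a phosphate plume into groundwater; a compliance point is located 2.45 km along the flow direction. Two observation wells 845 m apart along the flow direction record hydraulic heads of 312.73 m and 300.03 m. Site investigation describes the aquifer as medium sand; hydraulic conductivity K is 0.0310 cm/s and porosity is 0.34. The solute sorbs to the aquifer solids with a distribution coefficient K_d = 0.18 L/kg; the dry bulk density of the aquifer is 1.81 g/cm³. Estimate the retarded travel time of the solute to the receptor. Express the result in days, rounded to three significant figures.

4050 days

Hydraulic gradient i = (312.73 − 300.03) / 845 = 12.70 / 845 = 0.01503
K = 0.0310 cm/s × 864 = 26.78 m/d
q = Ki = 26.78 × 0.01503 = 0.4026 m/d
v = Ki/n = 26.78·0.01503/0.34 = 1.184 m/d
Retardation R = 1 + ρ_b·K_d/n = 1 + 1.81×0.18/0.34 = 1.958
Contaminant velocity v_c = v/R = 1.184/1.958 = 0.6046 m/d
L = 2.45 km = 2450 m
t = L/v_c = 2450/0.6046 = 4052 d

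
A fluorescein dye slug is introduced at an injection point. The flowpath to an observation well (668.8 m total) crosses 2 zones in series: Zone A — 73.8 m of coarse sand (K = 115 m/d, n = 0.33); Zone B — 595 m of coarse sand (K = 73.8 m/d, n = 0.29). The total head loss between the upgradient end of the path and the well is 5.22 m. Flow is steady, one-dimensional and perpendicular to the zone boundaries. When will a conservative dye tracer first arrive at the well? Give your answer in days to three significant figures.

328 days

Continuity: the same q passes through each zone, so ΔH = q·Σ(L_j/K_j) — the zones act as resistances in series.
Σ(L/K) = 73.8/115 + 595/73.8 = 0.6417 + 8.062 = 8.704 d
q = ΔH / Σ(L/K) = 5.22 / 8.704 = 0.5997 m/d (same in every zone)
Zone A: v = q/n = 0.5997/0.33 = 1.817 m/d → t_A = 73.8/1.817 = 40.61 d
Zone B: v = q/n = 0.5997/0.29 = 2.068 m/d → t_B = 595/2.068 = 287.7 d
Total t = 40.61 + 287.7 = 328.3 d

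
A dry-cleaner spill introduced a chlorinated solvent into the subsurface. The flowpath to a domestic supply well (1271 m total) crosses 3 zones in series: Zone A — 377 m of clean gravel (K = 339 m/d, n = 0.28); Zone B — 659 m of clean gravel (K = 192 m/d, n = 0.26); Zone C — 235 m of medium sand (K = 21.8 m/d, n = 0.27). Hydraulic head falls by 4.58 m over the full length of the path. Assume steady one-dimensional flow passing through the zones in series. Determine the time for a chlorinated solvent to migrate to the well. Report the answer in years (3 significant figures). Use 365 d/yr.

3.12 years

Continuity: the same q passes through each zone, so ΔH = q·Σ(L_j/K_j) — the zones act as resistances in series.
Σ(L/K) = 377/339 + 659/192 + 235/21.8 = 1.112 + 3.432 + 10.78 = 15.32 d
q = ΔH / Σ(L/K) = 4.58 / 15.32 = 0.2989 m/d (same in every zone)
Zone A: v = q/n = 0.2989/0.28 = 1.067 m/d → t_A = 377/1.067 = 353.2 d
Zone B: v = q/n = 0.2989/0.26 = 1.150 m/d → t_B = 659/1.150 = 573.3 d
Zone C: v = q/n = 0.2989/0.27 = 1.107 m/d → t_C = 235/1.107 = 212.3 d
Total t = 353.2 + 573.3 + 212.3 = 1139 d
   = 1139 / 365 = 3.12 yr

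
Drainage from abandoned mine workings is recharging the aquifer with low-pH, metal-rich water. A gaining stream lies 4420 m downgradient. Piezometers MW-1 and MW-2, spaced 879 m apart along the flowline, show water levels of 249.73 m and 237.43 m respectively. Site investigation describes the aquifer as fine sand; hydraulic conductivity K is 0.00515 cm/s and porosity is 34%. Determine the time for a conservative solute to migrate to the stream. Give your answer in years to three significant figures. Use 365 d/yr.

Hydraulic gradient i = (249.73 − 237.43) / 879 = 12.30 / 879 = 0.01399
K = 0.00515 cm/s × 864 = 4.450 m/d
Darcy flux q = K·i = 4.450 × 0.01399 = 0.06226 m/d
Seepage velocity v = q / n = 0.06226 / 0.34 = 0.1831 m/d
t = L / v = 4420 / 0.1831 = 24140 d
   = 24140 / 365 = 66.1 yr

66.1 years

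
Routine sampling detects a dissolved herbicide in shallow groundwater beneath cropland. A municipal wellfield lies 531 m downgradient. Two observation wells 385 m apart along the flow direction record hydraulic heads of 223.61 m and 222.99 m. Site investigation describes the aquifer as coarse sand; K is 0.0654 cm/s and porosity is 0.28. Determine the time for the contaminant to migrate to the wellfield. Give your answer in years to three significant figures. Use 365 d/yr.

4.48 years

Hydraulic gradient i = (223.61 − 222.99) / 385 = 0.62 / 385 = 0.001610
K = 0.0654 cm/s × 864 = 56.51 m/d
q = Ki = 56.51 × 0.001610 = 0.09100 m/d
v_s = q/n_e = 0.09100/0.28 = 0.3250 m/d
t = L / v = 531 / 0.3250 = 1634 d
   = 1634 / 365 = 4.48 yr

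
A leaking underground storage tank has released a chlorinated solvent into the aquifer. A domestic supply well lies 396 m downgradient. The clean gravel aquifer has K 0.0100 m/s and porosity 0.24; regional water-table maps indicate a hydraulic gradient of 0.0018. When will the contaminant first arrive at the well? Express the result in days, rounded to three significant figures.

61.1 days

K = 0.0100 m/s × 86400 s/d = 864.0 m/d
Specific discharge q = 864.0 × 0.0018 = 1.555 m/d
Average linear velocity = 1.555 / 0.24 = 6.480 m/d
t = L / v = 396 / 6.480 = 61.11 d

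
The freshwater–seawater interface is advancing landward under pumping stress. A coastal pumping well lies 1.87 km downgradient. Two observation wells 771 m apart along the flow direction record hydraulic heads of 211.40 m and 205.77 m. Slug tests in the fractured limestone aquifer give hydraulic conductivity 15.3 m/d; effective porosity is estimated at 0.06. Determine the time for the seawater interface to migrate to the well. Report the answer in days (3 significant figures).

1000 days

Hydraulic gradient i = (211.40 − 205.77) / 771 = 5.63 / 771 = 0.007302
q = Ki = 15.3 × 0.007302 = 0.1117 m/d
v = Ki/n = 15.3·0.007302/0.06 = 1.862 m/d
L = 1.87 km = 1870 m
t = L / v = 1870 / 1.862 = 1004 d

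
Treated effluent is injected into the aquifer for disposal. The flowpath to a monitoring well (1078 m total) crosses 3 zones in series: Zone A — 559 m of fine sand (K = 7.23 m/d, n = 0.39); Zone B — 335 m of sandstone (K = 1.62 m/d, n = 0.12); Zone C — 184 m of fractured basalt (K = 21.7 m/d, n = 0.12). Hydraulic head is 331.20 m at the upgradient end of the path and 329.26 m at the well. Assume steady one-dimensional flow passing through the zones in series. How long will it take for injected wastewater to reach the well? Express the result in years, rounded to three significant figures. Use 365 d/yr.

Total head drop ΔH = 331.20 − 329.26 = 1.94 m
Steady 1-D flow in series ⇒ the Darcy flux q is identical in every zone and the zone head losses add (resistances L/K in series).
Σ(L/K) = 559/7.23 + 335/1.62 + 184/21.7 = 77.32 + 206.8 + 8.479 = 292.6 d
q = ΔH / Σ(L/K) = 1.94 / 292.6 = 0.006631 m/d (same in every zone)
Zone A: v = q/n = 0.006631/0.39 = 0.01700 m/d → t_A = 559/0.01700 = 32880 d
Zone B: v = q/n = 0.006631/0.12 = 0.05525 m/d → t_B = 335/0.05525 = 6063 d
Zone C: v = q/n = 0.006631/0.12 = 0.05525 m/d → t_C = 184/0.05525 = 3330 d
Total t = 32880 + 6063 + 3330 = 42270 d
   = 42270 / 365 = 116 yr

116 years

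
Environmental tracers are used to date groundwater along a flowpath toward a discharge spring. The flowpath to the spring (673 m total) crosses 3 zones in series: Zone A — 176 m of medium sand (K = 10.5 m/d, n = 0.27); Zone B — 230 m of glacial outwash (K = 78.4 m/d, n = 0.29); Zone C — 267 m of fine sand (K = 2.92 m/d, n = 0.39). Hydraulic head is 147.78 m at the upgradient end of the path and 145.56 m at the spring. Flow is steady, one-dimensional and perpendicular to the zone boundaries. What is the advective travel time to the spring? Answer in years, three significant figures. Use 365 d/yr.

29.9 years

Total head drop ΔH = 147.78 − 145.56 = 2.22 m
Continuity: the same q passes through each zone, so ΔH = q·Σ(L_j/K_j) — the zones act as resistances in series.
Σ(L/K) = 176/10.5 + 230/78.4 + 267/2.92 = 16.76 + 2.934 + 91.44 = 111.1 d
q = ΔH / Σ(L/K) = 2.22 / 111.1 = 0.01998 m/d (same in every zone)
Zone A: v = q/n = 0.01998/0.27 = 0.07398 m/d → t_A = 176/0.07398 = 2379 d
Zone B: v = q/n = 0.01998/0.29 = 0.06888 m/d → t_B = 230/0.06888 = 3339 d
Zone C: v = q/n = 0.01998/0.39 = 0.05122 m/d → t_C = 267/0.05122 = 5213 d
Total t = 2379 + 3339 + 5213 = 10930 d
   = 10930 / 365 = 29.9 yr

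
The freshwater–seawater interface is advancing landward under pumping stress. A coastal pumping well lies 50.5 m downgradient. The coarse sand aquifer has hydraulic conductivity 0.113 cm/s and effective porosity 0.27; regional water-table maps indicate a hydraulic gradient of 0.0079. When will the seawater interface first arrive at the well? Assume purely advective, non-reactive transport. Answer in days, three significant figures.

17.7 days

K = 0.113 cm/s × 864 = 97.63 m/d
Darcy flux q = K·i = 97.63 × 0.0079 = 0.7713 m/d
v = Ki/n = 97.63·0.0079/0.27 = 2.857 m/d
t = L / v = 50.5 / 2.857 = 17.68 d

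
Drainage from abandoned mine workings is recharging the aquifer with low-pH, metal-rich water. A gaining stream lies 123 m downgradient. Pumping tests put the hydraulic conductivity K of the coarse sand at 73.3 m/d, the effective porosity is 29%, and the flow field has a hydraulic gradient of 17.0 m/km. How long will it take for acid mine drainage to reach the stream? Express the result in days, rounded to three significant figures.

28.6 days

q = Ki = 73.3 × 0.017 = 1.246 m/d
Seepage velocity v = q / n = 1.246 / 0.29 = 4.297 m/d
t = L / v = 123 / 4.297 = 28.63 d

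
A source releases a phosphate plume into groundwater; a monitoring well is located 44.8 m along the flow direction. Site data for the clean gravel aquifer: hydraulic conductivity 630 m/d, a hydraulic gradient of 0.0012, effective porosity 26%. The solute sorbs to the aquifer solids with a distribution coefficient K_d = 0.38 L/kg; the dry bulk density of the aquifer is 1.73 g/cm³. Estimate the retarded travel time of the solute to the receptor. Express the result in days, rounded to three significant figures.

Darcy flux q = K·i = 630 × 0.0012 = 0.7560 m/d
Seepage velocity v = q / n = 0.7560 / 0.26 = 2.908 m/d
Retardation R = 1 + ρ_b·K_d/n = 1 + 1.73×0.38/0.26 = 3.528
Contaminant velocity v_c = v/R = 2.908/3.528 = 0.8241 m/d
t = L/v_c = 44.8/0.8241 = 54.36 d

54.4 days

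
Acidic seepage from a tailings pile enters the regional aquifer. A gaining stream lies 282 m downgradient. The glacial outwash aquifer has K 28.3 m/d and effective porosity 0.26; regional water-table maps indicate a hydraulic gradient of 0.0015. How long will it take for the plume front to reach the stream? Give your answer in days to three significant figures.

1730 days

Specific discharge q = 28.3 × 0.0015 = 0.04245 m/d
v = Ki/n = 28.3·0.0015/0.26 = 0.1633 m/d
t = L / v = 282 / 0.1633 = 1727 d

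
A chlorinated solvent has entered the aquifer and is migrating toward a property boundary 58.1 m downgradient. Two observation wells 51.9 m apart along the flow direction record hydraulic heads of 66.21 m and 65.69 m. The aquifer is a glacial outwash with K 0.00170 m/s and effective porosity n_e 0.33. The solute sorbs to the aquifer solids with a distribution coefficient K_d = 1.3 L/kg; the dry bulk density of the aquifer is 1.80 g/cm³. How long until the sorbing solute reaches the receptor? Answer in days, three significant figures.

Hydraulic gradient i = (66.21 − 65.69) / 51.9 = 0.52 / 51.9 = 0.01002
K = 0.00170 m/s × 86400 s/d = 146.9 m/d
Darcy flux q = K·i = 146.9 × 0.01002 = 1.472 m/d
v = Ki/n = 146.9·0.01002/0.33 = 4.459 m/d
Retardation R = 1 + ρ_b·K_d/n = 1 + 1.80×1.3/0.33 = 8.091
Contaminant velocity v_c = v/R = 4.459/8.091 = 0.5512 m/d
t = L/v_c = 58.1/0.5512 = 105.4 d

105 days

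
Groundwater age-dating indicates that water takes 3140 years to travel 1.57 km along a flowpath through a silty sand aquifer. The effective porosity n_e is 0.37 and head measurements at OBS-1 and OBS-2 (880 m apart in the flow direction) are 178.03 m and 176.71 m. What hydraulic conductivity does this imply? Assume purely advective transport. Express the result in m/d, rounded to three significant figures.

0.338 m/d

Hydraulic gradient i = (178.03 − 176.71) / 880 = 1.32 / 880 = 0.001500
t = 3140 years = 1.146e6 d
L = 1.57 km = 1570 m
v = L / t = 1570 / 1.146e6 = 0.001370 m/d
K = v · n / i = 0.001370 × 0.37 / 0.001500 = 0.338 m/d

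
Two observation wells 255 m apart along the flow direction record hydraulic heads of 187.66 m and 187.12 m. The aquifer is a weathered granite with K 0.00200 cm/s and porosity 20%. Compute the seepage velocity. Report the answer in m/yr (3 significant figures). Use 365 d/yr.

Hydraulic gradient i = (187.66 − 187.12) / 255 = 0.54 / 255 = 0.002118
K = 0.00200 cm/s × 864 = 1.728 m/d
Specific discharge q = 1.728 × 0.002118 = 0.003659 m/d
Seepage velocity v = q / n = 0.003659 / 0.20 = 0.01830 m/d
   = 0.01830 × 365 = 6.68 m/yr

6.68 m/yr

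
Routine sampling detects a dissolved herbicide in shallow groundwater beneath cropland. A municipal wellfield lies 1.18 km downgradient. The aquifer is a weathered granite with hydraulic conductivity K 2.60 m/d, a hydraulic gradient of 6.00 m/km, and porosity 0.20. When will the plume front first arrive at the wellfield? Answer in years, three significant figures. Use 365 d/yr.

Specific discharge q = 2.60 × 0.0060 = 0.01560 m/d
Average linear velocity = 0.01560 / 0.20 = 0.07800 m/d
L = 1.18 km = 1180 m
t = L / v = 1180 / 0.07800 = 15130 d
   = 15130 / 365 = 41.4 yr

41.4 years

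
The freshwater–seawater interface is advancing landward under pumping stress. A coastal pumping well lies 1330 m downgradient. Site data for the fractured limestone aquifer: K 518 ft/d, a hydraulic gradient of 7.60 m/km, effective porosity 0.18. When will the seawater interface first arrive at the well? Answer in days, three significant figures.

K = 518 ft/d × 0.3048 = 157.9 m/d
Specific discharge q = 157.9 × 0.0076 = 1.200 m/d
v = Ki/n = 157.9·0.0076/0.18 = 6.666 m/d
t = L / v = 1330 / 6.666 = 199.5 d

200 days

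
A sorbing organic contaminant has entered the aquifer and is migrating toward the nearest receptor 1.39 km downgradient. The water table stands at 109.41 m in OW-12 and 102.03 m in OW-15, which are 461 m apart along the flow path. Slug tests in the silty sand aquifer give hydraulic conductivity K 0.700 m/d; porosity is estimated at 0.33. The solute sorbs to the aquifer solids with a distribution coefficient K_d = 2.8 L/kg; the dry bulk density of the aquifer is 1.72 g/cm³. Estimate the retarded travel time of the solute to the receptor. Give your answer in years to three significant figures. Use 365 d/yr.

Hydraulic gradient i = (109.41 − 102.03) / 461 = 7.38 / 461 = 0.01601
Darcy flux q = K·i = 0.700 × 0.01601 = 0.01121 m/d
v_s = q/n_e = 0.01121/0.33 = 0.03396 m/d
Retardation R = 1 + ρ_b·K_d/n = 1 + 1.72×2.8/0.33 = 15.59
Contaminant velocity v_c = v/R = 0.03396/15.59 = 0.002178 m/d
L = 1.39 km = 1390 m
t = L/v_c = 1390/0.002178 = 638300 d
   = 638300/365 = 1750 yr

1750 years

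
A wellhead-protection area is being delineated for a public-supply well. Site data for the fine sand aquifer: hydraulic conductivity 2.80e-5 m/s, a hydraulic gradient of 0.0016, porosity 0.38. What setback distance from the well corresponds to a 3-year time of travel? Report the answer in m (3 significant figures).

K = 2.80e-5 m/s × 86400 s/d = 2.419 m/d
Darcy flux q = K·i = 2.419 × 0.0016 = 0.003871 m/d
v_s = q/n_e = 0.003871/0.38 = 0.01019 m/d
T = 3 yr × 365 = 1095 d
L = v × T = 0.01019 × 1095 = 11.15 m

11.2 m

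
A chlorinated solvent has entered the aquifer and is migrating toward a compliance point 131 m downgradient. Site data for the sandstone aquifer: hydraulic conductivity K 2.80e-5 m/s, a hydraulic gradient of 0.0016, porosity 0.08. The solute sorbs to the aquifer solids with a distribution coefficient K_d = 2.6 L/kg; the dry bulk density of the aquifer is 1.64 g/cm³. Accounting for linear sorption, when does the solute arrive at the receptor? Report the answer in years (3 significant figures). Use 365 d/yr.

403 years

K = 2.80e-5 m/s × 86400 s/d = 2.419 m/d
q = Ki = 2.419 × 0.0016 = 0.003871 m/d
Seepage velocity v = q / n = 0.003871 / 0.08 = 0.04838 m/d
Retardation R = 1 + ρ_b·K_d/n = 1 + 1.64×2.6/0.08 = 54.30
Contaminant velocity v_c = v/R = 0.04838/54.30 = 8.910e-4 m/d
t = L/v_c = 131/8.910e-4 = 147000 d
   = 147000/365 = 403 yr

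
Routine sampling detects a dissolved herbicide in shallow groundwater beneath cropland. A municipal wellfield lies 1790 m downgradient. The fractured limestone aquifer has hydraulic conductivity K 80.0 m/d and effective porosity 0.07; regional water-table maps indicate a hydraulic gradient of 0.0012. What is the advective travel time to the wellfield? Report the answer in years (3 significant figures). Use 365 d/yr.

3.58 years

Specific discharge q = 80.0 × 0.0012 = 0.09600 m/d
Seepage velocity v = q / n = 0.09600 / 0.07 = 1.371 m/d
t = L / v = 1790 / 1.371 = 1305 d
   = 1305 / 365 = 3.58 yr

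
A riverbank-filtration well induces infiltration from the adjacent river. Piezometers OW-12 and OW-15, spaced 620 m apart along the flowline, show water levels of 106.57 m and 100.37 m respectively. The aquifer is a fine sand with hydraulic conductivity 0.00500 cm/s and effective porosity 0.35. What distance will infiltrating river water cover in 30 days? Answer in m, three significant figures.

Hydraulic gradient i = (106.57 − 100.37) / 620 = 6.20 / 620 = 0.01000
K = 0.00500 cm/s × 864 = 4.320 m/d
q = Ki = 4.320 × 0.01000 = 0.04320 m/d
v_s = q/n_e = 0.04320/0.35 = 0.1234 m/d
L = v × T = 0.1234 × 30 = 3.703 m

3.70 m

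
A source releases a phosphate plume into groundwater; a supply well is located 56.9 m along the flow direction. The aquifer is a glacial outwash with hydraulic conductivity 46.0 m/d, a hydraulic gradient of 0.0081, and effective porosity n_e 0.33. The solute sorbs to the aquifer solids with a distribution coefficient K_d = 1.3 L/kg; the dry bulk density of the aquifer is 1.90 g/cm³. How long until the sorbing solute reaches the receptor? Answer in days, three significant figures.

q = Ki = 46.0 × 0.0081 = 0.3726 m/d
Seepage velocity v = q / n = 0.3726 / 0.33 = 1.129 m/d
Retardation R = 1 + ρ_b·K_d/n = 1 + 1.90×1.3/0.33 = 8.485
Contaminant velocity v_c = v/R = 1.129/8.485 = 0.1331 m/d
t = L/v_c = 56.9/0.1331 = 427.6 d

428 days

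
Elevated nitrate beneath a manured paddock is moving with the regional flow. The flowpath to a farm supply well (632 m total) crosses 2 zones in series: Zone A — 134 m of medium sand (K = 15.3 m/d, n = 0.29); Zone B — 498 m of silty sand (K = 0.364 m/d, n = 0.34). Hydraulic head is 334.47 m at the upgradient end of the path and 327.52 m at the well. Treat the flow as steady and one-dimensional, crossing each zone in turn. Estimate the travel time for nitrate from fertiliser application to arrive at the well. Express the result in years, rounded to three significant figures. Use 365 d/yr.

113 years

Total head drop ΔH = 334.47 − 327.52 = 6.95 m
Continuity: the same q passes through each zone, so ΔH = q·Σ(L_j/K_j) — the zones act as resistances in series.
Σ(L/K) = 134/15.3 + 498/0.364 = 8.758 + 1368 = 1377 d
q = ΔH / Σ(L/K) = 6.95 / 1377 = 0.005048 m/d (same in every zone)
Zone A: v = q/n = 0.005048/0.29 = 0.01741 m/d → t_A = 134/0.01741 = 7699 d
Zone B: v = q/n = 0.005048/0.34 = 0.01485 m/d → t_B = 498/0.01485 = 33540 d
Total t = 7699 + 33540 = 41240 d
   = 41240 / 365 = 113 yr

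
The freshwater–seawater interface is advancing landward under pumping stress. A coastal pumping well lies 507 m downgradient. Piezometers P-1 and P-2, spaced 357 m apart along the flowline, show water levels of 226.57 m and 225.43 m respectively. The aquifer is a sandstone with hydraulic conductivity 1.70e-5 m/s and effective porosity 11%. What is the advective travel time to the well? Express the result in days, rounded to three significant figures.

Hydraulic gradient i = (226.57 − 225.43) / 357 = 1.14 / 357 = 0.003193
K = 1.70e-5 m/s × 86400 s/d = 1.469 m/d
q = Ki = 1.469 × 0.003193 = 0.004690 m/d
Average linear velocity = 0.004690 / 0.11 = 0.04264 m/d
t = L / v = 507 / 0.04264 = 11890 d

11900 days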